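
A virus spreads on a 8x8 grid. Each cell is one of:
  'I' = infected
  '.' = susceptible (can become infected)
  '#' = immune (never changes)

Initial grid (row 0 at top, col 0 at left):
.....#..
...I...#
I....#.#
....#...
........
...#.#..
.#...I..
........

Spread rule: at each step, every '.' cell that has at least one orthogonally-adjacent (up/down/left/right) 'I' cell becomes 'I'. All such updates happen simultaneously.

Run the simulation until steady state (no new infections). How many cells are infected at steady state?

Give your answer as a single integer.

Answer: 56

Derivation:
Step 0 (initial): 3 infected
Step 1: +10 new -> 13 infected
Step 2: +16 new -> 29 infected
Step 3: +12 new -> 41 infected
Step 4: +10 new -> 51 infected
Step 5: +5 new -> 56 infected
Step 6: +0 new -> 56 infected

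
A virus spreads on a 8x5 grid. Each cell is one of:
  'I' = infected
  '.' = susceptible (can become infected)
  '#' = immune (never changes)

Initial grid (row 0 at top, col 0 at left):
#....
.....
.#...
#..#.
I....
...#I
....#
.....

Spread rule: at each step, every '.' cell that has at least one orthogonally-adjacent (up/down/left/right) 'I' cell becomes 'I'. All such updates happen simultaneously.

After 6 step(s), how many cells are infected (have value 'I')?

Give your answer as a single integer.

Step 0 (initial): 2 infected
Step 1: +3 new -> 5 infected
Step 2: +6 new -> 11 infected
Step 3: +5 new -> 16 infected
Step 4: +5 new -> 21 infected
Step 5: +5 new -> 26 infected
Step 6: +4 new -> 30 infected

Answer: 30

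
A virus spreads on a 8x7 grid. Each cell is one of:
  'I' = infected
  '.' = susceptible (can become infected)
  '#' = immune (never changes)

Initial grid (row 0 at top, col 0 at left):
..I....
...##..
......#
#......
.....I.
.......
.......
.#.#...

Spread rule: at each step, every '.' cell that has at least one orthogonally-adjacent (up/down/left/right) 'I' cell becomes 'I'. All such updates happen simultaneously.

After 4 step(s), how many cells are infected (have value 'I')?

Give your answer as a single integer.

Step 0 (initial): 2 infected
Step 1: +7 new -> 9 infected
Step 2: +11 new -> 20 infected
Step 3: +13 new -> 33 infected
Step 4: +9 new -> 42 infected

Answer: 42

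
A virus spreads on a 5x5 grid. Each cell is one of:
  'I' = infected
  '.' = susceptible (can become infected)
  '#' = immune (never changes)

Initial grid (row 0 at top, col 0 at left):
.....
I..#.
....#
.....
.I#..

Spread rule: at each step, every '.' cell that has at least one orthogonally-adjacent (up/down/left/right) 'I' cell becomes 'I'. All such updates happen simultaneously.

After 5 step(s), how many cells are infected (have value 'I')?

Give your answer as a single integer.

Answer: 21

Derivation:
Step 0 (initial): 2 infected
Step 1: +5 new -> 7 infected
Step 2: +5 new -> 12 infected
Step 3: +3 new -> 15 infected
Step 4: +4 new -> 19 infected
Step 5: +2 new -> 21 infected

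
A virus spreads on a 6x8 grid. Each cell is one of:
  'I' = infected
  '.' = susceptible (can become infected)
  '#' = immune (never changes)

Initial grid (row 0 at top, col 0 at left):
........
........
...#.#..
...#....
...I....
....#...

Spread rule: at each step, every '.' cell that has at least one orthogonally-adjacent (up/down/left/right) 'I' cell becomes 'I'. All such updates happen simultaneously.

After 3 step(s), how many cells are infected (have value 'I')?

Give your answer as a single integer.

Step 0 (initial): 1 infected
Step 1: +3 new -> 4 infected
Step 2: +5 new -> 9 infected
Step 3: +8 new -> 17 infected

Answer: 17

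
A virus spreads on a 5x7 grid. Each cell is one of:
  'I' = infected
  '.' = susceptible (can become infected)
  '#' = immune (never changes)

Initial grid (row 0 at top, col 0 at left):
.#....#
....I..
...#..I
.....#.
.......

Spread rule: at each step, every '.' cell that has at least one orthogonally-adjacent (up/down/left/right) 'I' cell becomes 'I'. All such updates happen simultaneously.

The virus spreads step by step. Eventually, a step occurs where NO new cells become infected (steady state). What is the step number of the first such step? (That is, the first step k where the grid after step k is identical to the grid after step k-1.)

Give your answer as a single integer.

Step 0 (initial): 2 infected
Step 1: +7 new -> 9 infected
Step 2: +5 new -> 14 infected
Step 3: +6 new -> 20 infected
Step 4: +4 new -> 24 infected
Step 5: +4 new -> 28 infected
Step 6: +2 new -> 30 infected
Step 7: +1 new -> 31 infected
Step 8: +0 new -> 31 infected

Answer: 8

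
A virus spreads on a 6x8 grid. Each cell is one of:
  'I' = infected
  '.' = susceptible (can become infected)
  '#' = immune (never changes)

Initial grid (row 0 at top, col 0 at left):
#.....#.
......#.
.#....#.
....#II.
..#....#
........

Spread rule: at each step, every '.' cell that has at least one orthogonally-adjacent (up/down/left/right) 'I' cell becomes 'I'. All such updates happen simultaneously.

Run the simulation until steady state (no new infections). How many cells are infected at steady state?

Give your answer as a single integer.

Answer: 40

Derivation:
Step 0 (initial): 2 infected
Step 1: +4 new -> 6 infected
Step 2: +6 new -> 12 infected
Step 3: +7 new -> 19 infected
Step 4: +6 new -> 25 infected
Step 5: +4 new -> 29 infected
Step 6: +4 new -> 33 infected
Step 7: +5 new -> 38 infected
Step 8: +2 new -> 40 infected
Step 9: +0 new -> 40 infected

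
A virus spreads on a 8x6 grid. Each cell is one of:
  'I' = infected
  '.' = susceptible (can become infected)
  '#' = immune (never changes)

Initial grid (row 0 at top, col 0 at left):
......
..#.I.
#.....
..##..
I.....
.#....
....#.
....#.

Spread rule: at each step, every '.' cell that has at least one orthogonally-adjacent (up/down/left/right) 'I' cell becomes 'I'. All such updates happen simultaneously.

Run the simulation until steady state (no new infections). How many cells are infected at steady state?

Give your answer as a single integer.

Step 0 (initial): 2 infected
Step 1: +7 new -> 9 infected
Step 2: +8 new -> 17 infected
Step 3: +9 new -> 26 infected
Step 4: +7 new -> 33 infected
Step 5: +5 new -> 38 infected
Step 6: +2 new -> 40 infected
Step 7: +1 new -> 41 infected
Step 8: +0 new -> 41 infected

Answer: 41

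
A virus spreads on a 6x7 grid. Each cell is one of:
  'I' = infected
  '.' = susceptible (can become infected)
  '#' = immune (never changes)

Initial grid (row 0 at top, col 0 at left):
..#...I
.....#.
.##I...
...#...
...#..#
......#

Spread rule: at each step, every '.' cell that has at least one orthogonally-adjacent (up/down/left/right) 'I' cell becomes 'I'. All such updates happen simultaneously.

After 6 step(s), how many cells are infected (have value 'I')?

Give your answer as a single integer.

Step 0 (initial): 2 infected
Step 1: +4 new -> 6 infected
Step 2: +7 new -> 13 infected
Step 3: +4 new -> 17 infected
Step 4: +4 new -> 21 infected
Step 5: +4 new -> 25 infected
Step 6: +2 new -> 27 infected

Answer: 27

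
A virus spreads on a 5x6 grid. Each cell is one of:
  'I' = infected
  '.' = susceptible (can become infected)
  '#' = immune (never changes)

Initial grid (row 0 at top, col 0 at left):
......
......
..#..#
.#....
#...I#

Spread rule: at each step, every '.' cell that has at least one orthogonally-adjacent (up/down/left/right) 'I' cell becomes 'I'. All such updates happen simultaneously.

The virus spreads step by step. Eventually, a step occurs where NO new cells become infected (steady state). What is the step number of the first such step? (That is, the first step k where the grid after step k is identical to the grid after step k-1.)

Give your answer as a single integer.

Answer: 10

Derivation:
Step 0 (initial): 1 infected
Step 1: +2 new -> 3 infected
Step 2: +4 new -> 7 infected
Step 3: +4 new -> 11 infected
Step 4: +3 new -> 14 infected
Step 5: +3 new -> 17 infected
Step 6: +2 new -> 19 infected
Step 7: +3 new -> 22 infected
Step 8: +2 new -> 24 infected
Step 9: +1 new -> 25 infected
Step 10: +0 new -> 25 infected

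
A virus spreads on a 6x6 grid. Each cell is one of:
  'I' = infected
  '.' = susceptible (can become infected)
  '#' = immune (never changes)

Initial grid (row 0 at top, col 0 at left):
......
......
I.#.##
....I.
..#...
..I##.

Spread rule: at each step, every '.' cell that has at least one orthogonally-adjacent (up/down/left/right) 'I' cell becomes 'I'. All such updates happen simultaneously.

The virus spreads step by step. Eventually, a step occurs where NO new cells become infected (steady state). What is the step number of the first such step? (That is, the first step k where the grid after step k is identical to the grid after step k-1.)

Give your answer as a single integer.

Step 0 (initial): 3 infected
Step 1: +7 new -> 10 infected
Step 2: +10 new -> 20 infected
Step 3: +4 new -> 24 infected
Step 4: +3 new -> 27 infected
Step 5: +2 new -> 29 infected
Step 6: +1 new -> 30 infected
Step 7: +0 new -> 30 infected

Answer: 7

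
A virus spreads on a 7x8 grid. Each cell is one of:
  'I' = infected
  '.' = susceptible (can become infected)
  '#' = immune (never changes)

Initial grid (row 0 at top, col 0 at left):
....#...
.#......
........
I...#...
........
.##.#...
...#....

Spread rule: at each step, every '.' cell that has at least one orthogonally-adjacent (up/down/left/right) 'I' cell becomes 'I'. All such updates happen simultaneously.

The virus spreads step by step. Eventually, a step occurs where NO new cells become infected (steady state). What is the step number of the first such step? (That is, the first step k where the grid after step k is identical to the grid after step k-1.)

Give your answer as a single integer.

Answer: 11

Derivation:
Step 0 (initial): 1 infected
Step 1: +3 new -> 4 infected
Step 2: +5 new -> 9 infected
Step 3: +5 new -> 14 infected
Step 4: +5 new -> 19 infected
Step 5: +6 new -> 25 infected
Step 6: +4 new -> 29 infected
Step 7: +5 new -> 34 infected
Step 8: +7 new -> 41 infected
Step 9: +6 new -> 47 infected
Step 10: +2 new -> 49 infected
Step 11: +0 new -> 49 infected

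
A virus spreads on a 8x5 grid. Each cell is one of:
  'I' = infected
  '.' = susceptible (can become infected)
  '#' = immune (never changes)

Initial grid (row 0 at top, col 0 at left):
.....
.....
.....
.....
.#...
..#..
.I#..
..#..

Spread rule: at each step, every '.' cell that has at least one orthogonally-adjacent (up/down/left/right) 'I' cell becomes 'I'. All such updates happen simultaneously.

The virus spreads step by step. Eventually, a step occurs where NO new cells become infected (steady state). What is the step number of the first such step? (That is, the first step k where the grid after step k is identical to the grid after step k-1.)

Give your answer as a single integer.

Answer: 13

Derivation:
Step 0 (initial): 1 infected
Step 1: +3 new -> 4 infected
Step 2: +2 new -> 6 infected
Step 3: +1 new -> 7 infected
Step 4: +1 new -> 8 infected
Step 5: +2 new -> 10 infected
Step 6: +3 new -> 13 infected
Step 7: +5 new -> 18 infected
Step 8: +5 new -> 23 infected
Step 9: +5 new -> 28 infected
Step 10: +4 new -> 32 infected
Step 11: +3 new -> 35 infected
Step 12: +1 new -> 36 infected
Step 13: +0 new -> 36 infected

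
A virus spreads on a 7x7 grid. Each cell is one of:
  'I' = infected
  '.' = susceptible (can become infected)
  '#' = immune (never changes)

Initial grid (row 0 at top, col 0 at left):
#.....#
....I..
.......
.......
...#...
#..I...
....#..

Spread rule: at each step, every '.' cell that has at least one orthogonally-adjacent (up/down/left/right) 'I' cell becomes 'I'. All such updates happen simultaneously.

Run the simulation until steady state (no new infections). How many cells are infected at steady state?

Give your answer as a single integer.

Step 0 (initial): 2 infected
Step 1: +7 new -> 9 infected
Step 2: +12 new -> 21 infected
Step 3: +12 new -> 33 infected
Step 4: +9 new -> 42 infected
Step 5: +2 new -> 44 infected
Step 6: +0 new -> 44 infected

Answer: 44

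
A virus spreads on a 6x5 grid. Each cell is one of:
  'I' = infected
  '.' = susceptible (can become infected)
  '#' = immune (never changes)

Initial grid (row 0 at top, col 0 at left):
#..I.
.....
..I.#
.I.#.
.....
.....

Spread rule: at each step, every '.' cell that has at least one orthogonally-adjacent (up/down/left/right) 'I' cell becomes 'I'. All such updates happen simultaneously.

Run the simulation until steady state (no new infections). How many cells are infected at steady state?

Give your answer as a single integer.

Answer: 27

Derivation:
Step 0 (initial): 3 infected
Step 1: +9 new -> 12 infected
Step 2: +7 new -> 19 infected
Step 3: +4 new -> 23 infected
Step 4: +2 new -> 25 infected
Step 5: +2 new -> 27 infected
Step 6: +0 new -> 27 infected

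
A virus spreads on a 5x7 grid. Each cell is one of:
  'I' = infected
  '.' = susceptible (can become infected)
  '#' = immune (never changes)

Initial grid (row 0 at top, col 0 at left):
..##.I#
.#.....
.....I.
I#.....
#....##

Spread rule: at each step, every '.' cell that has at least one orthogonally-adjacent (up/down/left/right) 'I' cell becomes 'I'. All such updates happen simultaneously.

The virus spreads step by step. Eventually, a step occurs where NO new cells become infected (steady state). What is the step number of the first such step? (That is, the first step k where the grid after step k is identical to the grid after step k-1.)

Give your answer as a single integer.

Step 0 (initial): 3 infected
Step 1: +6 new -> 9 infected
Step 2: +7 new -> 16 infected
Step 3: +5 new -> 21 infected
Step 4: +4 new -> 25 infected
Step 5: +1 new -> 26 infected
Step 6: +1 new -> 27 infected
Step 7: +0 new -> 27 infected

Answer: 7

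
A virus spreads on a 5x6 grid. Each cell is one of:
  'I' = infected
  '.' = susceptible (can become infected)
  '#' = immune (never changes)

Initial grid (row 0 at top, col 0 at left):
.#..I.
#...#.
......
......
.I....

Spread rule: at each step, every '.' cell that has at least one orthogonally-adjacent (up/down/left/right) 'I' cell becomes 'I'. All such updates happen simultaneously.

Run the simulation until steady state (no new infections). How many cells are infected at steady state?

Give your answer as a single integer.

Step 0 (initial): 2 infected
Step 1: +5 new -> 7 infected
Step 2: +7 new -> 14 infected
Step 3: +8 new -> 22 infected
Step 4: +4 new -> 26 infected
Step 5: +0 new -> 26 infected

Answer: 26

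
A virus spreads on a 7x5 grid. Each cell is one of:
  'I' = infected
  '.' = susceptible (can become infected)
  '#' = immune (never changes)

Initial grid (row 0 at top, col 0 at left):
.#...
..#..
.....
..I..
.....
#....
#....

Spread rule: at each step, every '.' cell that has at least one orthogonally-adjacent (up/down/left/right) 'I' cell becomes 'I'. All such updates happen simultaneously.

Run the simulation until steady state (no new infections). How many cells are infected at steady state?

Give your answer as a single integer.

Step 0 (initial): 1 infected
Step 1: +4 new -> 5 infected
Step 2: +7 new -> 12 infected
Step 3: +9 new -> 21 infected
Step 4: +6 new -> 27 infected
Step 5: +4 new -> 31 infected
Step 6: +0 new -> 31 infected

Answer: 31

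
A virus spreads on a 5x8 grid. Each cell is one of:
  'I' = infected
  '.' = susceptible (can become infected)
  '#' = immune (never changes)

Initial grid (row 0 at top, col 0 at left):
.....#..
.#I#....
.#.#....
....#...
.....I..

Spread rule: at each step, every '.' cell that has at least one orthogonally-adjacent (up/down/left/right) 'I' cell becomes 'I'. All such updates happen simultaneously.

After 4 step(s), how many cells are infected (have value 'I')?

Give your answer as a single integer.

Answer: 29

Derivation:
Step 0 (initial): 2 infected
Step 1: +5 new -> 7 infected
Step 2: +7 new -> 14 infected
Step 3: +9 new -> 23 infected
Step 4: +6 new -> 29 infected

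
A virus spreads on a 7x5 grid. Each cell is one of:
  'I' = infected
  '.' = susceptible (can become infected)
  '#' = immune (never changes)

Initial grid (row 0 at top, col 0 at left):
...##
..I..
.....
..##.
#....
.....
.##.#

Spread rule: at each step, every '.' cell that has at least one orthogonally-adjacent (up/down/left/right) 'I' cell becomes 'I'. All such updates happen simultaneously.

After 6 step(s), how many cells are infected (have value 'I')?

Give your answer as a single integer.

Answer: 24

Derivation:
Step 0 (initial): 1 infected
Step 1: +4 new -> 5 infected
Step 2: +5 new -> 10 infected
Step 3: +4 new -> 14 infected
Step 4: +3 new -> 17 infected
Step 5: +3 new -> 20 infected
Step 6: +4 new -> 24 infected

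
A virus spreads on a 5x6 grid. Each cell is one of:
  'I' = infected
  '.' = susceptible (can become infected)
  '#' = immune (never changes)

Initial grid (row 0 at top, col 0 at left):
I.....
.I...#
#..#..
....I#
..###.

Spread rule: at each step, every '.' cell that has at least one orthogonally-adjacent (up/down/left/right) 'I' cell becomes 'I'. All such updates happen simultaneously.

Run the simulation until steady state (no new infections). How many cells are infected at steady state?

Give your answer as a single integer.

Answer: 22

Derivation:
Step 0 (initial): 3 infected
Step 1: +6 new -> 9 infected
Step 2: +7 new -> 16 infected
Step 3: +4 new -> 20 infected
Step 4: +2 new -> 22 infected
Step 5: +0 new -> 22 infected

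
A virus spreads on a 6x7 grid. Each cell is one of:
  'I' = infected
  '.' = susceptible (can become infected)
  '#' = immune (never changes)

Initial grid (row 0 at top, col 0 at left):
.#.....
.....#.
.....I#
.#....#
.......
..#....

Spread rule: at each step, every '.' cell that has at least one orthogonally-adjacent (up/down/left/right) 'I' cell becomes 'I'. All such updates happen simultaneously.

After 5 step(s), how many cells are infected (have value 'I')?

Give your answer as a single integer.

Answer: 28

Derivation:
Step 0 (initial): 1 infected
Step 1: +2 new -> 3 infected
Step 2: +4 new -> 7 infected
Step 3: +7 new -> 14 infected
Step 4: +8 new -> 22 infected
Step 5: +6 new -> 28 infected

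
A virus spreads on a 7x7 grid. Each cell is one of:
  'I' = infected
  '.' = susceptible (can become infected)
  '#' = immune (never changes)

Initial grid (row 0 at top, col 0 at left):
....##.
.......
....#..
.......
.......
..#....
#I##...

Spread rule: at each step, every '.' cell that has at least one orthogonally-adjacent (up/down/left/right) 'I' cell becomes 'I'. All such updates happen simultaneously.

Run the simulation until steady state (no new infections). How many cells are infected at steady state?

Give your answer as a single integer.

Step 0 (initial): 1 infected
Step 1: +1 new -> 2 infected
Step 2: +2 new -> 4 infected
Step 3: +3 new -> 7 infected
Step 4: +4 new -> 11 infected
Step 5: +6 new -> 17 infected
Step 6: +7 new -> 24 infected
Step 7: +7 new -> 31 infected
Step 8: +6 new -> 37 infected
Step 9: +3 new -> 40 infected
Step 10: +1 new -> 41 infected
Step 11: +1 new -> 42 infected
Step 12: +0 new -> 42 infected

Answer: 42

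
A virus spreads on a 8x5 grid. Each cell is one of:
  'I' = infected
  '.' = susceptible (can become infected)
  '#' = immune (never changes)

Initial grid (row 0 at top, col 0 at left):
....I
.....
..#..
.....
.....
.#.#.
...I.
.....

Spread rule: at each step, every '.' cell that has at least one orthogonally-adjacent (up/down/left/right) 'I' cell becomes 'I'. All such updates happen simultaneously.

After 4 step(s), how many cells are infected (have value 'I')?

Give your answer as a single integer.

Answer: 31

Derivation:
Step 0 (initial): 2 infected
Step 1: +5 new -> 7 infected
Step 2: +8 new -> 15 infected
Step 3: +8 new -> 23 infected
Step 4: +8 new -> 31 infected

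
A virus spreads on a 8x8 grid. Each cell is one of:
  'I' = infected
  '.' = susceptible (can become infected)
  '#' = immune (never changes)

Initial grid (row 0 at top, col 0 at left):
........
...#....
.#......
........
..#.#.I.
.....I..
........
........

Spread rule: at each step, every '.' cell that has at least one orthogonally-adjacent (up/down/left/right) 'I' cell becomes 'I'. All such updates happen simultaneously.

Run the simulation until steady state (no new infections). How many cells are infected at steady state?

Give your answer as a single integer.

Step 0 (initial): 2 infected
Step 1: +6 new -> 8 infected
Step 2: +8 new -> 16 infected
Step 3: +10 new -> 26 infected
Step 4: +9 new -> 35 infected
Step 5: +9 new -> 44 infected
Step 6: +6 new -> 50 infected
Step 7: +4 new -> 54 infected
Step 8: +3 new -> 57 infected
Step 9: +2 new -> 59 infected
Step 10: +1 new -> 60 infected
Step 11: +0 new -> 60 infected

Answer: 60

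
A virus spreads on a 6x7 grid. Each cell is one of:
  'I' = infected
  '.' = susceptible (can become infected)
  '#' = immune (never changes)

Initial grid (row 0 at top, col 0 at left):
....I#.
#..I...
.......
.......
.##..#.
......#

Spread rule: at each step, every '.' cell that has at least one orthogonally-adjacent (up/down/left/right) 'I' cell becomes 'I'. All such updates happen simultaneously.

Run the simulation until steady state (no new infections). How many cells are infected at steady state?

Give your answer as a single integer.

Step 0 (initial): 2 infected
Step 1: +4 new -> 6 infected
Step 2: +6 new -> 12 infected
Step 3: +7 new -> 19 infected
Step 4: +8 new -> 27 infected
Step 5: +4 new -> 31 infected
Step 6: +4 new -> 35 infected
Step 7: +1 new -> 36 infected
Step 8: +0 new -> 36 infected

Answer: 36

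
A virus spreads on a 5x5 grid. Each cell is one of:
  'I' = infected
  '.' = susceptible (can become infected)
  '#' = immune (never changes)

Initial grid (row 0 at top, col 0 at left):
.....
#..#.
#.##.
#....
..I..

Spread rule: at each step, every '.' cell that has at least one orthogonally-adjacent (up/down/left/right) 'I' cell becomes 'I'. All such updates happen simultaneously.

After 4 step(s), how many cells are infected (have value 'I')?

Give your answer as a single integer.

Step 0 (initial): 1 infected
Step 1: +3 new -> 4 infected
Step 2: +4 new -> 8 infected
Step 3: +2 new -> 10 infected
Step 4: +2 new -> 12 infected

Answer: 12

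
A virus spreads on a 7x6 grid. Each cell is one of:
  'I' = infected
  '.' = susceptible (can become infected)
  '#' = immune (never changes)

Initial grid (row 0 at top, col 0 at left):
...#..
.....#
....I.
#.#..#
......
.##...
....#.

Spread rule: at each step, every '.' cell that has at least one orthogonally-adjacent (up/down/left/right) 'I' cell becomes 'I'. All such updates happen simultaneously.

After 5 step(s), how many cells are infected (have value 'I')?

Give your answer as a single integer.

Step 0 (initial): 1 infected
Step 1: +4 new -> 5 infected
Step 2: +5 new -> 10 infected
Step 3: +6 new -> 16 infected
Step 4: +7 new -> 23 infected
Step 5: +5 new -> 28 infected

Answer: 28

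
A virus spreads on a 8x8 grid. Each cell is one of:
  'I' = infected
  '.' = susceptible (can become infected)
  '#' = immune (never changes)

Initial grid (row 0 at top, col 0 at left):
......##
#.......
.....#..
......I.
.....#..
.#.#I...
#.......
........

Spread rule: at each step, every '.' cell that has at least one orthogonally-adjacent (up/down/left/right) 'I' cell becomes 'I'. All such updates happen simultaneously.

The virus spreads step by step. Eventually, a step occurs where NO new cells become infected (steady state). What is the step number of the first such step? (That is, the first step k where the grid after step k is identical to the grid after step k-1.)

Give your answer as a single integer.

Answer: 10

Derivation:
Step 0 (initial): 2 infected
Step 1: +7 new -> 9 infected
Step 2: +9 new -> 18 infected
Step 3: +10 new -> 28 infected
Step 4: +10 new -> 38 infected
Step 5: +7 new -> 45 infected
Step 6: +6 new -> 51 infected
Step 7: +3 new -> 54 infected
Step 8: +1 new -> 55 infected
Step 9: +1 new -> 56 infected
Step 10: +0 new -> 56 infected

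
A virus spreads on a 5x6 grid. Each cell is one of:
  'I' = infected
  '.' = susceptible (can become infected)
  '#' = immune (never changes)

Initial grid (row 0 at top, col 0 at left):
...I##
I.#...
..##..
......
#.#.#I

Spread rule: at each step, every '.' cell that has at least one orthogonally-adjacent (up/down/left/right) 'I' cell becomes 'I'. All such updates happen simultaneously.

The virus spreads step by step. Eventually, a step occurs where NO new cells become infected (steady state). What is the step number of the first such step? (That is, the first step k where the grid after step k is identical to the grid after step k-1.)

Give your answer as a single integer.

Answer: 5

Derivation:
Step 0 (initial): 3 infected
Step 1: +6 new -> 9 infected
Step 2: +6 new -> 15 infected
Step 3: +4 new -> 19 infected
Step 4: +3 new -> 22 infected
Step 5: +0 new -> 22 infected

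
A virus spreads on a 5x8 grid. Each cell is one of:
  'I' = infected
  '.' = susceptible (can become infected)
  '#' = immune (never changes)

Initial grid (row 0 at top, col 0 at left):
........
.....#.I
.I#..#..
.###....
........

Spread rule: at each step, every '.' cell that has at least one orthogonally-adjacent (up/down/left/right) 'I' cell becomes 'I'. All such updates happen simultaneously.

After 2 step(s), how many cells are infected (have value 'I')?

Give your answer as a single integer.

Answer: 14

Derivation:
Step 0 (initial): 2 infected
Step 1: +5 new -> 7 infected
Step 2: +7 new -> 14 infected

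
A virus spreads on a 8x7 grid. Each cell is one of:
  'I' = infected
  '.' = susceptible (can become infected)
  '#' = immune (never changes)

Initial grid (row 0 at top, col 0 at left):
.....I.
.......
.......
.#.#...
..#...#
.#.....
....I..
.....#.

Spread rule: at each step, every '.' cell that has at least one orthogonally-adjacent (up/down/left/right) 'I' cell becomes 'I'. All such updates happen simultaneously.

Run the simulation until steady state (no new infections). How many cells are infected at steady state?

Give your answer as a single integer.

Answer: 50

Derivation:
Step 0 (initial): 2 infected
Step 1: +7 new -> 9 infected
Step 2: +10 new -> 19 infected
Step 3: +13 new -> 32 infected
Step 4: +6 new -> 38 infected
Step 5: +5 new -> 43 infected
Step 6: +4 new -> 47 infected
Step 7: +3 new -> 50 infected
Step 8: +0 new -> 50 infected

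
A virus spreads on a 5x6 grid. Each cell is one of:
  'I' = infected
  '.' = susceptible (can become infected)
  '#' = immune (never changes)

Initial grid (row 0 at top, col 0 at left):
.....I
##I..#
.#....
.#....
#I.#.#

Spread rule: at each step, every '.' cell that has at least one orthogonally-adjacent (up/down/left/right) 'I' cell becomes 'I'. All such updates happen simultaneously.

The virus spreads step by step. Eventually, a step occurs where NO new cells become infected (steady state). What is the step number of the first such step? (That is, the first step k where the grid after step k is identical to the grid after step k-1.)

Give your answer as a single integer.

Step 0 (initial): 3 infected
Step 1: +5 new -> 8 infected
Step 2: +5 new -> 13 infected
Step 3: +3 new -> 16 infected
Step 4: +2 new -> 18 infected
Step 5: +2 new -> 20 infected
Step 6: +0 new -> 20 infected

Answer: 6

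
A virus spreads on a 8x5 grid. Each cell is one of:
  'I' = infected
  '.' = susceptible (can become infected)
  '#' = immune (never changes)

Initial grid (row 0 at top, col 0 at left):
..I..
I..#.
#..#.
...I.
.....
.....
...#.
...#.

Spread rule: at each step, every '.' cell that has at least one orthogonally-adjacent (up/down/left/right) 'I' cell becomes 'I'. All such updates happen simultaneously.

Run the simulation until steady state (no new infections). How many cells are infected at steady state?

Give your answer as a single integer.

Step 0 (initial): 3 infected
Step 1: +8 new -> 11 infected
Step 2: +8 new -> 19 infected
Step 3: +5 new -> 24 infected
Step 4: +4 new -> 28 infected
Step 5: +4 new -> 32 infected
Step 6: +2 new -> 34 infected
Step 7: +1 new -> 35 infected
Step 8: +0 new -> 35 infected

Answer: 35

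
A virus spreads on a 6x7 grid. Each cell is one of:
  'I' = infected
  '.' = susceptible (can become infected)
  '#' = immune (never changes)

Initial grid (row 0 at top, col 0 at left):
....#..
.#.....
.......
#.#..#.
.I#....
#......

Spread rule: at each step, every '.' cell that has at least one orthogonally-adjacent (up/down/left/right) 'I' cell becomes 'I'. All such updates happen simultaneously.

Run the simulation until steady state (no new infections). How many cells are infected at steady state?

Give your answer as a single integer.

Answer: 35

Derivation:
Step 0 (initial): 1 infected
Step 1: +3 new -> 4 infected
Step 2: +2 new -> 6 infected
Step 3: +3 new -> 9 infected
Step 4: +5 new -> 14 infected
Step 5: +7 new -> 21 infected
Step 6: +7 new -> 28 infected
Step 7: +3 new -> 31 infected
Step 8: +3 new -> 34 infected
Step 9: +1 new -> 35 infected
Step 10: +0 new -> 35 infected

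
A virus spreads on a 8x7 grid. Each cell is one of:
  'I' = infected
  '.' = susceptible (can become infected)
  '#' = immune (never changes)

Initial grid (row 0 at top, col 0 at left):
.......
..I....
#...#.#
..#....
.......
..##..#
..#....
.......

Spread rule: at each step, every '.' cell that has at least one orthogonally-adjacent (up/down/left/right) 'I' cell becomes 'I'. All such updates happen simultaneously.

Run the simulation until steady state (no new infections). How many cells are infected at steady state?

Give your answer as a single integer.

Step 0 (initial): 1 infected
Step 1: +4 new -> 5 infected
Step 2: +6 new -> 11 infected
Step 3: +5 new -> 16 infected
Step 4: +7 new -> 23 infected
Step 5: +6 new -> 29 infected
Step 6: +5 new -> 34 infected
Step 7: +5 new -> 39 infected
Step 8: +5 new -> 44 infected
Step 9: +3 new -> 47 infected
Step 10: +1 new -> 48 infected
Step 11: +0 new -> 48 infected

Answer: 48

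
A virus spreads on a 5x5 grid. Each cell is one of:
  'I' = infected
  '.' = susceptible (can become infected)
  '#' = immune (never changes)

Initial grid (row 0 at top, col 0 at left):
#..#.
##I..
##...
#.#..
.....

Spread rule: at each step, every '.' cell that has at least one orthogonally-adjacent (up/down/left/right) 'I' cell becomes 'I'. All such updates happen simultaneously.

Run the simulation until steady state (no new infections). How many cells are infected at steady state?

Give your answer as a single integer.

Answer: 17

Derivation:
Step 0 (initial): 1 infected
Step 1: +3 new -> 4 infected
Step 2: +3 new -> 7 infected
Step 3: +3 new -> 10 infected
Step 4: +2 new -> 12 infected
Step 5: +2 new -> 14 infected
Step 6: +1 new -> 15 infected
Step 7: +2 new -> 17 infected
Step 8: +0 new -> 17 infected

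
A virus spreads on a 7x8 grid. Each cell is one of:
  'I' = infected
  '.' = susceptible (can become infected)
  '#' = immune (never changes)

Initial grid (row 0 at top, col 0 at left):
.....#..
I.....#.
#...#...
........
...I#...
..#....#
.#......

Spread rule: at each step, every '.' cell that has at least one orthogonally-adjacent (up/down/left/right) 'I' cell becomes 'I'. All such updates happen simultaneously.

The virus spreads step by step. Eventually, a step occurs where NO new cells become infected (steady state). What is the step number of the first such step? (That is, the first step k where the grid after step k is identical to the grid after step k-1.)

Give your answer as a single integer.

Step 0 (initial): 2 infected
Step 1: +5 new -> 7 infected
Step 2: +9 new -> 16 infected
Step 3: +10 new -> 26 infected
Step 4: +9 new -> 35 infected
Step 5: +7 new -> 42 infected
Step 6: +3 new -> 45 infected
Step 7: +1 new -> 46 infected
Step 8: +1 new -> 47 infected
Step 9: +1 new -> 48 infected
Step 10: +0 new -> 48 infected

Answer: 10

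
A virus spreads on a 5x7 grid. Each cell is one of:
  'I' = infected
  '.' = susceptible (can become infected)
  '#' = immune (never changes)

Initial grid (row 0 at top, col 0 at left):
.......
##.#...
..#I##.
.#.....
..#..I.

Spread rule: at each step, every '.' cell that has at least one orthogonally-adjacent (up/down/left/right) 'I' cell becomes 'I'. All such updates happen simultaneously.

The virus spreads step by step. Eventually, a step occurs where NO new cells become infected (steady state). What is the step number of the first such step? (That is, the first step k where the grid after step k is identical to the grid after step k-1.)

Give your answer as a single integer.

Answer: 12

Derivation:
Step 0 (initial): 2 infected
Step 1: +4 new -> 6 infected
Step 2: +4 new -> 10 infected
Step 3: +1 new -> 11 infected
Step 4: +1 new -> 12 infected
Step 5: +2 new -> 14 infected
Step 6: +2 new -> 16 infected
Step 7: +1 new -> 17 infected
Step 8: +1 new -> 18 infected
Step 9: +1 new -> 19 infected
Step 10: +2 new -> 21 infected
Step 11: +1 new -> 22 infected
Step 12: +0 new -> 22 infected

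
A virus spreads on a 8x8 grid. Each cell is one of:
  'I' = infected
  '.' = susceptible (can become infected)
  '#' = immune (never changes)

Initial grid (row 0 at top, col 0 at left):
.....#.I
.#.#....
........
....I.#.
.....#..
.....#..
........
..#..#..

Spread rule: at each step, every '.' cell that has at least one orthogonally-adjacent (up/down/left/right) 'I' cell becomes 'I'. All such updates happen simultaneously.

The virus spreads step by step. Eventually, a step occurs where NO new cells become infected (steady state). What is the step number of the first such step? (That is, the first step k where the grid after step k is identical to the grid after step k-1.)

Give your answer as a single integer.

Answer: 9

Derivation:
Step 0 (initial): 2 infected
Step 1: +6 new -> 8 infected
Step 2: +8 new -> 16 infected
Step 3: +9 new -> 25 infected
Step 4: +10 new -> 35 infected
Step 5: +9 new -> 44 infected
Step 6: +7 new -> 51 infected
Step 7: +4 new -> 55 infected
Step 8: +1 new -> 56 infected
Step 9: +0 new -> 56 infected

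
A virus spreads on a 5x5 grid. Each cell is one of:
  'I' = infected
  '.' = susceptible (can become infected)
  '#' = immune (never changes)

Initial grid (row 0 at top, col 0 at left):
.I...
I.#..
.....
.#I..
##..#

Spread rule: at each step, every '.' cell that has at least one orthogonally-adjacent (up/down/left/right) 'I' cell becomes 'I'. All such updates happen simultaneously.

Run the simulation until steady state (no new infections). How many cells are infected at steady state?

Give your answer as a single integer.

Step 0 (initial): 3 infected
Step 1: +7 new -> 10 infected
Step 2: +6 new -> 16 infected
Step 3: +3 new -> 19 infected
Step 4: +1 new -> 20 infected
Step 5: +0 new -> 20 infected

Answer: 20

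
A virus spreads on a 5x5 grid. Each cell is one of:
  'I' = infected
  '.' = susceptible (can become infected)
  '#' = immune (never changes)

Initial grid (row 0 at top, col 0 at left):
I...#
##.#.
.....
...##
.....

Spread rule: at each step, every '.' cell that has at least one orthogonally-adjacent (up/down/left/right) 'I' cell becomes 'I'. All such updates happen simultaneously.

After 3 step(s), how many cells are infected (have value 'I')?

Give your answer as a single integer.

Answer: 5

Derivation:
Step 0 (initial): 1 infected
Step 1: +1 new -> 2 infected
Step 2: +1 new -> 3 infected
Step 3: +2 new -> 5 infected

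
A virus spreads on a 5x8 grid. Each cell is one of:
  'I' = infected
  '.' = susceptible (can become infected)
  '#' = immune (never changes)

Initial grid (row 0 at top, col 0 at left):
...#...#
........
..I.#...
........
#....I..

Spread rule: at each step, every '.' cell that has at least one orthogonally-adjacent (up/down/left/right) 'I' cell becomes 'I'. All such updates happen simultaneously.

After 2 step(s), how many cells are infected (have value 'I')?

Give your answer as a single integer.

Step 0 (initial): 2 infected
Step 1: +7 new -> 9 infected
Step 2: +12 new -> 21 infected

Answer: 21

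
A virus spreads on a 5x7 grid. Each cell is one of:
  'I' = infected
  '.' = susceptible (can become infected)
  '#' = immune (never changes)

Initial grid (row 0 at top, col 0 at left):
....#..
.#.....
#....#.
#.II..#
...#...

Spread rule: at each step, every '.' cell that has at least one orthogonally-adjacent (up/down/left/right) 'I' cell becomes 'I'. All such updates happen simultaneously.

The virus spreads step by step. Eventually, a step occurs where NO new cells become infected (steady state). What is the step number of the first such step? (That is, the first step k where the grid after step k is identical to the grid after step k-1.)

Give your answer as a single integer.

Answer: 7

Derivation:
Step 0 (initial): 2 infected
Step 1: +5 new -> 7 infected
Step 2: +7 new -> 14 infected
Step 3: +5 new -> 19 infected
Step 4: +3 new -> 22 infected
Step 5: +3 new -> 25 infected
Step 6: +3 new -> 28 infected
Step 7: +0 new -> 28 infected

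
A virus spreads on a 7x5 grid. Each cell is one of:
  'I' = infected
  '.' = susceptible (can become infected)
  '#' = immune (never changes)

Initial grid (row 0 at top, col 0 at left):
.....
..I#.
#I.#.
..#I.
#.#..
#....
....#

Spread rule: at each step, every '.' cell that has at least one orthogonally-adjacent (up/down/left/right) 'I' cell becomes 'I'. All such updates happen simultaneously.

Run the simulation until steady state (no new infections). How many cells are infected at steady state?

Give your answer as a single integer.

Step 0 (initial): 3 infected
Step 1: +6 new -> 9 infected
Step 2: +8 new -> 17 infected
Step 3: +7 new -> 24 infected
Step 4: +2 new -> 26 infected
Step 5: +1 new -> 27 infected
Step 6: +0 new -> 27 infected

Answer: 27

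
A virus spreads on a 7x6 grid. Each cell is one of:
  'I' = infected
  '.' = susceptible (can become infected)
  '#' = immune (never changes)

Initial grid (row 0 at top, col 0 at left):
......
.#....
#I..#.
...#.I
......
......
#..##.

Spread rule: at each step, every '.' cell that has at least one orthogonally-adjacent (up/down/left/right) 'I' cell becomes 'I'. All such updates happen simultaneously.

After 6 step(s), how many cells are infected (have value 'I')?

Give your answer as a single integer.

Step 0 (initial): 2 infected
Step 1: +5 new -> 7 infected
Step 2: +8 new -> 15 infected
Step 3: +10 new -> 25 infected
Step 4: +7 new -> 32 infected
Step 5: +2 new -> 34 infected
Step 6: +1 new -> 35 infected

Answer: 35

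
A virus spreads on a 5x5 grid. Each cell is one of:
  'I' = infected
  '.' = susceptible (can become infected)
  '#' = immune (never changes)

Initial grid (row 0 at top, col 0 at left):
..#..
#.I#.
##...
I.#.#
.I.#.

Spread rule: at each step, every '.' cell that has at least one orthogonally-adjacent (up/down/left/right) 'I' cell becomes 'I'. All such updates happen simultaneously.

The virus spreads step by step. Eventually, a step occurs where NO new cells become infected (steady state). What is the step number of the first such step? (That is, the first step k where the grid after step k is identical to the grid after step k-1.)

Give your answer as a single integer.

Step 0 (initial): 3 infected
Step 1: +5 new -> 8 infected
Step 2: +2 new -> 10 infected
Step 3: +3 new -> 13 infected
Step 4: +1 new -> 14 infected
Step 5: +1 new -> 15 infected
Step 6: +1 new -> 16 infected
Step 7: +0 new -> 16 infected

Answer: 7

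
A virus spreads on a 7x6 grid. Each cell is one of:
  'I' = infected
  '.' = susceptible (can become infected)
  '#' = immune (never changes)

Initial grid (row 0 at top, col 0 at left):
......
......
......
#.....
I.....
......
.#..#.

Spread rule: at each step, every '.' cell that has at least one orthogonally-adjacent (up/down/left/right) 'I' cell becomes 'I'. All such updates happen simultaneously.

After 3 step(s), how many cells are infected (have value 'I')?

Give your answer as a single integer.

Answer: 11

Derivation:
Step 0 (initial): 1 infected
Step 1: +2 new -> 3 infected
Step 2: +4 new -> 7 infected
Step 3: +4 new -> 11 infected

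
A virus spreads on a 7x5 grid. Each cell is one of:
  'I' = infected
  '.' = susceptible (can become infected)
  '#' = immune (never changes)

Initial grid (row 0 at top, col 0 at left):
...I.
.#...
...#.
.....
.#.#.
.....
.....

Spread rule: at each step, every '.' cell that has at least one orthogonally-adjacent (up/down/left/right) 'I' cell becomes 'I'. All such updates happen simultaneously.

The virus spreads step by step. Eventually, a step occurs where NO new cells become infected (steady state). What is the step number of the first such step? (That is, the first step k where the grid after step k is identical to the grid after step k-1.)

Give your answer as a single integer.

Step 0 (initial): 1 infected
Step 1: +3 new -> 4 infected
Step 2: +3 new -> 7 infected
Step 3: +3 new -> 10 infected
Step 4: +4 new -> 14 infected
Step 5: +5 new -> 19 infected
Step 6: +3 new -> 22 infected
Step 7: +5 new -> 27 infected
Step 8: +3 new -> 30 infected
Step 9: +1 new -> 31 infected
Step 10: +0 new -> 31 infected

Answer: 10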